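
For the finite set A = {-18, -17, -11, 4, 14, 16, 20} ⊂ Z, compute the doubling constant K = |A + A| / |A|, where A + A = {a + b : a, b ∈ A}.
K = |A + A| / |A| = 27/7

Enumerate A + A = {a + b : a, b ∈ A}. With |A| = 7, there are |A|^2 = 49 ordered sum pairs; collecting distinct values, A + A = {-36, -35, -34, -29, -28, -22, -14, -13, -7, -4, -3, -2, -1, 2, 3, 5, 8, 9, 18, 20, 24, 28, 30, 32, 34, 36, 40}, so |A + A| = 27. Thus K = 27/7. For comparison, the minimum possible |A + A| over all 7-element sets is 2·7 − 1 = 13 (so min K = 13/7), attained only by arithmetic progressions.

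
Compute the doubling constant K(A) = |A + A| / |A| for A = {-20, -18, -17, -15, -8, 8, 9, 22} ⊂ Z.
K = |A + A| / |A| = 34/8 = 17/4

Enumerate A + A = {a + b : a, b ∈ A}. With |A| = 8, there are |A|^2 = 64 ordered sum pairs; collecting distinct values, A + A = {-40, -38, -37, -36, -35, -34, -33, -32, -30, -28, -26, -25, -23, -16, -12, -11, -10, -9, -8, -7, -6, 0, 1, 2, 4, 5, 7, 14, 16, 17, 18, 30, 31, 44}, so |A + A| = 34. Thus K = 34/8 = 17/4. For comparison, the minimum possible |A + A| over all 8-element sets is 2·8 − 1 = 15 (so min K = 15/8), attained only by arithmetic progressions.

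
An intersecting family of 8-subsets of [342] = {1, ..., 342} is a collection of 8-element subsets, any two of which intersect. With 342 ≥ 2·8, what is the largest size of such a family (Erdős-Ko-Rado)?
max |F| = C(341, 7) = 99984606876440

The Erdős-Ko-Rado theorem states: for n ≥ 2k, an intersecting family of k-subsets of an n-element set has size at most C(n − 1, k − 1), with equality for 'star' families {A ⊆ [n] : |A| = k, i ∈ A} (fix an element i). For n = 342, k = 8: C(341, 7) = 99984606876440.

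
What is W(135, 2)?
W(135, 2) = 135 + 1 = 136

A 2-term AP is any pair of integers, so a monochromatic 2-AP exists iff some colour is used at least twice. With 135 colours, the colouring i ↦ i on {1, ..., 135} uses each colour once, avoiding any monochromatic pair, so W(135, 2) > 135. For {1, ..., 136}, pigeonhole forces two integers of the same colour, which form a monochromatic 2-AP. Hence W(135, 2) = 136.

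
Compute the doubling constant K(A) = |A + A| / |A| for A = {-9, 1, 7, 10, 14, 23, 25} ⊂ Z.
K = |A + A| / |A| = 26/7

Enumerate A + A = {a + b : a, b ∈ A}. With |A| = 7, there are |A|^2 = 49 ordered sum pairs; collecting distinct values, A + A = {-18, -8, -2, 1, 2, 5, 8, 11, 14, 15, 16, 17, 20, 21, 24, 26, 28, 30, 32, 33, 35, 37, 39, 46, 48, 50}, so |A + A| = 26. Thus K = 26/7. For comparison, the minimum possible |A + A| over all 7-element sets is 2·7 − 1 = 13 (so min K = 13/7), attained only by arithmetic progressions.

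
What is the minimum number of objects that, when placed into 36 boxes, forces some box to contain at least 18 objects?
n = (18 − 1)·36 + 1 = 613

By the generalised pigeonhole principle, to guarantee some box contains ≥ r objects we need more than (r − 1) · k objects total. Threshold: n = (r − 1) · k + 1. With r = 18 and k = 36: n = 17 · 36 + 1 = 612 + 1 = 613. For n = 612 = 17 · 36, we can put exactly 17 objects in every box, avoiding 18 in any single one — so 613 is tight.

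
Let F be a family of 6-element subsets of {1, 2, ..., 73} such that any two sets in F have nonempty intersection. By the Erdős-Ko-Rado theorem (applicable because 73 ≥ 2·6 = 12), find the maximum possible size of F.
max |F| = C(72, 5) = 13991544

Erdős-Ko-Rado (1961): when n ≥ 2k, max |F| = C(n−1, k−1). The bound is attained by the star {A : i ∈ A} for any fixed i ∈ [n]. Here C(73−1, 6−1) = C(72, 5) = 13991544.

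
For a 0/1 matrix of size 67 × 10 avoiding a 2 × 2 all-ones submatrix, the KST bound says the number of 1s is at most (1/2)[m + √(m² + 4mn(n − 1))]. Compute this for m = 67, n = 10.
z(67, 10; 2, 2) ≤ (1/2)[67 + √(67² + 4·67·10·9)] = (1/2)[67 + √28609] = 118.071

Kővári–Sós–Turán: let r_1, ..., r_67 be the row sums and z = Σ r_i the total number of 1s. Each pair of columns can share at most one row with both entries 1 (else a 2×2 all-ones block appears), so Σ_i C(r_i, 2) ≤ C(10, 2) = 45. By convexity Σ_i C(r_i, 2) ≥ 67·C(z/67, 2) = z(z − 67)/(2·67), giving z² − 67z − 67·10·9 ≤ 0 and hence z ≤ (1/2)[67 + √(4489 + 4·6030)] = (1/2)[67 + √28609] ≈ (1/2)(67 + 169.142) = 118.071.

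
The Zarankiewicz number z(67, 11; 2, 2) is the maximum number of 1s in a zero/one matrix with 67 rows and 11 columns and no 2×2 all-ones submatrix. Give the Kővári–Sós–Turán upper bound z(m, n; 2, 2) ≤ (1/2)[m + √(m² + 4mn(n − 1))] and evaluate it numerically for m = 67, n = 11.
z(67, 11; 2, 2) ≤ (1/2)[67 + √(67² + 4·67·11·10)] = (1/2)[67 + √33969] = 125.6534

Kővári–Sós–Turán: let r_1, ..., r_67 be the row sums and z = Σ r_i the total number of 1s. Each pair of columns can share at most one row with both entries 1 (else a 2×2 all-ones block appears), so Σ_i C(r_i, 2) ≤ C(11, 2) = 55. By convexity Σ_i C(r_i, 2) ≥ 67·C(z/67, 2) = z(z − 67)/(2·67), giving z² − 67z − 67·11·10 ≤ 0 and hence z ≤ (1/2)[67 + √(4489 + 4·7370)] = (1/2)[67 + √33969] ≈ (1/2)(67 + 184.3068) = 125.6534.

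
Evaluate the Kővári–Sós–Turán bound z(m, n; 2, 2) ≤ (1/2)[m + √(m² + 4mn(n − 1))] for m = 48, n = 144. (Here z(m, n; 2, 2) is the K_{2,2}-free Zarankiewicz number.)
z(48, 144; 2, 2) ≤ (1/2)[48 + √(48² + 4·48·144·143)] = (1/2)[48 + √3955968] = 1018.4808

Kővári–Sós–Turán: let r_1, ..., r_48 be the row sums and z = Σ r_i the total number of 1s. Each pair of columns can share at most one row with both entries 1 (else a 2×2 all-ones block appears), so Σ_i C(r_i, 2) ≤ C(144, 2) = 10296. By convexity Σ_i C(r_i, 2) ≥ 48·C(z/48, 2) = z(z − 48)/(2·48), giving z² − 48z − 48·144·143 ≤ 0 and hence z ≤ (1/2)[48 + √(2304 + 4·988416)] = (1/2)[48 + √3955968] ≈ (1/2)(48 + 1988.9615) = 1018.4808.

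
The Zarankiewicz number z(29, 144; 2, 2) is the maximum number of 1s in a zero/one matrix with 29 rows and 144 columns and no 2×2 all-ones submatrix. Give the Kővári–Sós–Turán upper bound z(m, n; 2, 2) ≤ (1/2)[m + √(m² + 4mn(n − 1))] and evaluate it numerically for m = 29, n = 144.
z(29, 144; 2, 2) ≤ (1/2)[29 + √(29² + 4·29·144·143)] = (1/2)[29 + √2389513] = 787.4025

Kővári–Sós–Turán: let r_1, ..., r_29 be the row sums and z = Σ r_i the total number of 1s. Each pair of columns can share at most one row with both entries 1 (else a 2×2 all-ones block appears), so Σ_i C(r_i, 2) ≤ C(144, 2) = 10296. By convexity Σ_i C(r_i, 2) ≥ 29·C(z/29, 2) = z(z − 29)/(2·29), giving z² − 29z − 29·144·143 ≤ 0 and hence z ≤ (1/2)[29 + √(841 + 4·597168)] = (1/2)[29 + √2389513] ≈ (1/2)(29 + 1545.805) = 787.4025.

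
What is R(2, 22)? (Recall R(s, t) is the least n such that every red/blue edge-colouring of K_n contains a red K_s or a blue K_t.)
R(2, 22) = 22

R(2, k) = k for all k ≥ 2: in a 2-colouring of K_k, either some edge is red (a red K_2) or all edges are blue (a blue K_k). And K_{21} coloured all-blue has no blue K_22, so R(2, 22) > 21. Hence R(2, 22) = 22.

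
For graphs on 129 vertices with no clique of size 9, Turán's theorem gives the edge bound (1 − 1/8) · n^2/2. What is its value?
Turán density bound = (7/8) · 129^2/2 = 116487/16 ≈ 7280.4375

Turán's theorem: ex(n, K_{r+1}) is achieved by the complete r-partite Turán graph T(n, r) with parts as balanced as possible, and is at most (1 − 1/r) · n^2/2. For r = 8, n = 129: the density bound is (7/8) · 16641/2 = 116487/16 ≈ 7280.4375. The integer-valued extremum is e(T(129, 8)) = 7280, which is strictly less than the density bound 116487/16 since 8 ∤ 129 (the parts of T(129, 8) cannot all be equal).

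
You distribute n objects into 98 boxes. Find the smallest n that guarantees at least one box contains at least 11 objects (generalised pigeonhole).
n = (11 − 1)·98 + 1 = 981

By the generalised pigeonhole principle, to guarantee some box contains ≥ r objects we need more than (r − 1) · k objects total. Threshold: n = (r − 1) · k + 1. With r = 11 and k = 98: n = 10 · 98 + 1 = 980 + 1 = 981. For n = 980 = 10 · 98, we can put exactly 10 objects in every box, avoiding 11 in any single one — so 981 is tight.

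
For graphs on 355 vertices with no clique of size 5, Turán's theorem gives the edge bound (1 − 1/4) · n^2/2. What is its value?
Turán density bound = (3/4) · 355^2/2 = 378075/8 ≈ 47259.375

Turán's theorem: ex(n, K_{r+1}) is achieved by the complete r-partite Turán graph T(n, r) with parts as balanced as possible, and is at most (1 − 1/r) · n^2/2. For r = 4, n = 355: the density bound is (3/4) · 126025/2 = 378075/8 ≈ 47259.375. The integer-valued extremum is e(T(355, 4)) = 47259, which is strictly less than the density bound 378075/8 since 4 ∤ 355 (the parts of T(355, 4) cannot all be equal).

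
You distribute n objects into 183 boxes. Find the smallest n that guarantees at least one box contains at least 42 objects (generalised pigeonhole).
n = (42 − 1)·183 + 1 = 7504

By the generalised pigeonhole principle, to guarantee some box contains ≥ r objects we need more than (r − 1) · k objects total. Threshold: n = (r − 1) · k + 1. With r = 42 and k = 183: n = 41 · 183 + 1 = 7503 + 1 = 7504. For n = 7503 = 41 · 183, we can put exactly 41 objects in every box, avoiding 42 in any single one — so 7504 is tight.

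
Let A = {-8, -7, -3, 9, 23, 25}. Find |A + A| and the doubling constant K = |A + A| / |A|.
K = |A + A| / |A| = 20/6 = 10/3

Enumerate A + A = {a + b : a, b ∈ A}. With |A| = 6, there are |A|^2 = 36 ordered sum pairs; collecting distinct values, A + A = {-16, -15, -14, -11, -10, -6, 1, 2, 6, 15, 16, 17, 18, 20, 22, 32, 34, 46, 48, 50}, so |A + A| = 20. Thus K = 20/6 = 10/3. For comparison, the minimum possible |A + A| over all 6-element sets is 2·6 − 1 = 11 (so min K = 11/6), attained only by arithmetic progressions.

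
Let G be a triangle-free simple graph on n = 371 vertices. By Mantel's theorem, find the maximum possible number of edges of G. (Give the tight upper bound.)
ex(371, K_3) = ⌊371^2/4⌋ = 34410

Mantel (1907): a triangle-free graph on n vertices has at most ⌊n^2/4⌋ edges, with equality for the complete bipartite graph K_{⌊n/2⌋, ⌈n/2⌉}. For n = 371: ⌊371^2/4⌋ = ⌊137641/4⌋ = 34410. The extremal graph is K_{185, 186}, which has 185·186 = 34410 edges.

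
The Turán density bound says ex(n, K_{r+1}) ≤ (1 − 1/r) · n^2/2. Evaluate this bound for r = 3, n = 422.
Turán density bound = (2/3) · 422^2/2 = 178084/3 ≈ 59361.3333

Turán's theorem: ex(n, K_{r+1}) is achieved by the complete r-partite Turán graph T(n, r) with parts as balanced as possible, and is at most (1 − 1/r) · n^2/2. For r = 3, n = 422: the density bound is (2/3) · 178084/2 = 178084/3 ≈ 59361.3333. The integer-valued extremum is e(T(422, 3)) = 59361, which is strictly less than the density bound 178084/3 since 3 ∤ 422 (the parts of T(422, 3) cannot all be equal).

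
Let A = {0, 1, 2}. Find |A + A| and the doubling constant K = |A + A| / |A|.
K = |A + A| / |A| = 5/3

Enumerate A + A = {a + b : a, b ∈ A}. With |A| = 3, there are |A|^2 = 9 ordered sum pairs; collecting distinct values, A + A = {0, 1, 2, 3, 4}, so |A + A| = 5. Thus K = 5/3. Here |A + A| = 2|A| − 1 = 5, the minimum possible — so K = 5/3 is minimal, which holds iff A is an arithmetic progression.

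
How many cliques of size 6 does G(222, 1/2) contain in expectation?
E[# K_6] = C(222, 6) · (1/2)^C(6, 2) = 155308696543 / 2^15 ≈ 4739645.280243

For each 6-subset S of vertices (there are C(222, 6) = 155308696543 such S), let X_S = 1 if S induces a K_6 (all C(6, 2) = 15 edges present). Then P(X_S = 1) = (1/2)^15 = 1/32768. By linearity of expectation, E[# K_6] = C(222, 6) · (1/2)^15 = 155308696543 / 32768 ≈ 4739645.280243.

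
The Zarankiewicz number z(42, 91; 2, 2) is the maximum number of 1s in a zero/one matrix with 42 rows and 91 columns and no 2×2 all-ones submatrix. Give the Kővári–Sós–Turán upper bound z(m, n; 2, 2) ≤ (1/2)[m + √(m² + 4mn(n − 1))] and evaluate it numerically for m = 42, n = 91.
z(42, 91; 2, 2) ≤ (1/2)[42 + √(42² + 4·42·91·90)] = (1/2)[42 + √1377684] = 607.8739

Kővári–Sós–Turán: let r_1, ..., r_42 be the row sums and z = Σ r_i the total number of 1s. Each pair of columns can share at most one row with both entries 1 (else a 2×2 all-ones block appears), so Σ_i C(r_i, 2) ≤ C(91, 2) = 4095. By convexity Σ_i C(r_i, 2) ≥ 42·C(z/42, 2) = z(z − 42)/(2·42), giving z² − 42z − 42·91·90 ≤ 0 and hence z ≤ (1/2)[42 + √(1764 + 4·343980)] = (1/2)[42 + √1377684] ≈ (1/2)(42 + 1173.7478) = 607.8739.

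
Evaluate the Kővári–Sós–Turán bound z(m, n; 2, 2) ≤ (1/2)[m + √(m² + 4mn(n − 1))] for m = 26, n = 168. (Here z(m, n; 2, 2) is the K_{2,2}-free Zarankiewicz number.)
z(26, 168; 2, 2) ≤ (1/2)[26 + √(26² + 4·26·168·167)] = (1/2)[26 + √2918500] = 867.1809

Kővári–Sós–Turán: let r_1, ..., r_26 be the row sums and z = Σ r_i the total number of 1s. Each pair of columns can share at most one row with both entries 1 (else a 2×2 all-ones block appears), so Σ_i C(r_i, 2) ≤ C(168, 2) = 14028. By convexity Σ_i C(r_i, 2) ≥ 26·C(z/26, 2) = z(z − 26)/(2·26), giving z² − 26z − 26·168·167 ≤ 0 and hence z ≤ (1/2)[26 + √(676 + 4·729456)] = (1/2)[26 + √2918500] ≈ (1/2)(26 + 1708.3618) = 867.1809.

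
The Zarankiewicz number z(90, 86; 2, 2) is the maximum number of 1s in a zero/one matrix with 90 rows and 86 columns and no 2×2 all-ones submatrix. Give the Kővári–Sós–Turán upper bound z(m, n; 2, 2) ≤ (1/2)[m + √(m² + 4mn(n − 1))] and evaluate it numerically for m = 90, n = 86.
z(90, 86; 2, 2) ≤ (1/2)[90 + √(90² + 4·90·86·85)] = (1/2)[90 + √2639700] = 857.3577

Kővári–Sós–Turán: let r_1, ..., r_90 be the row sums and z = Σ r_i the total number of 1s. Each pair of columns can share at most one row with both entries 1 (else a 2×2 all-ones block appears), so Σ_i C(r_i, 2) ≤ C(86, 2) = 3655. By convexity Σ_i C(r_i, 2) ≥ 90·C(z/90, 2) = z(z − 90)/(2·90), giving z² − 90z − 90·86·85 ≤ 0 and hence z ≤ (1/2)[90 + √(8100 + 4·657900)] = (1/2)[90 + √2639700] ≈ (1/2)(90 + 1624.7154) = 857.3577.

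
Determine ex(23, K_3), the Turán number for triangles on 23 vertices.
ex(23, K_3) = ⌊23^2/4⌋ = 132

Mantel (1907): a triangle-free graph on n vertices has at most ⌊n^2/4⌋ edges, with equality for the complete bipartite graph K_{⌊n/2⌋, ⌈n/2⌉}. For n = 23: ⌊23^2/4⌋ = ⌊529/4⌋ = 132. The extremal graph is K_{11, 12}, which has 11·12 = 132 edges.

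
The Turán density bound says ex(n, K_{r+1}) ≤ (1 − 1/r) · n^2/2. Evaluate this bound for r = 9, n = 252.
Turán density bound = (8/9) · 252^2/2 = 28224

Turán's theorem: ex(n, K_{r+1}) is achieved by the complete r-partite Turán graph T(n, r) with parts as balanced as possible, and is at most (1 − 1/r) · n^2/2. For r = 9, n = 252: the density bound is (8/9) · 63504/2 = 28224. Since 9 ∣ 252, the Turán graph T(252, 9) has parts of equal size 28, and its edge count e(T(252, 9)) = 28224 attains the density bound exactly.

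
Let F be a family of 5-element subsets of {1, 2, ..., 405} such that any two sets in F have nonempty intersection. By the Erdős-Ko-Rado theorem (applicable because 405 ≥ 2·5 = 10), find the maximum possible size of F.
max |F| = C(404, 4) = 1093567501

The Erdős-Ko-Rado theorem states: for n ≥ 2k, an intersecting family of k-subsets of an n-element set has size at most C(n − 1, k − 1), with equality for 'star' families {A ⊆ [n] : |A| = k, i ∈ A} (fix an element i). For n = 405, k = 5: C(404, 4) = 1093567501.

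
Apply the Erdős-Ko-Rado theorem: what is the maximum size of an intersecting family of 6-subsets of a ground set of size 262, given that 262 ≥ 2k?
max |F| = C(261, 5) = 9711475137

The Erdős-Ko-Rado theorem states: for n ≥ 2k, an intersecting family of k-subsets of an n-element set has size at most C(n − 1, k − 1), with equality for 'star' families {A ⊆ [n] : |A| = k, i ∈ A} (fix an element i). For n = 262, k = 6: C(261, 5) = 9711475137.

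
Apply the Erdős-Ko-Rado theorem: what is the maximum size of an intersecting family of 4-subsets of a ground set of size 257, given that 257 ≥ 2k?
max |F| = C(256, 3) = 2763520

Erdős-Ko-Rado (1961): when n ≥ 2k, max |F| = C(n−1, k−1). The bound is attained by the star {A : i ∈ A} for any fixed i ∈ [n]. Here C(257−1, 4−1) = C(256, 3) = 2763520.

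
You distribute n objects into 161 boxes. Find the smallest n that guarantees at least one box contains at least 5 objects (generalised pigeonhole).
n = (5 − 1)·161 + 1 = 645

By the generalised pigeonhole principle, to guarantee some box contains ≥ r objects we need more than (r − 1) · k objects total. Threshold: n = (r − 1) · k + 1. With r = 5 and k = 161: n = 4 · 161 + 1 = 644 + 1 = 645. For n = 644 = 4 · 161, we can put exactly 4 objects in every box, avoiding 5 in any single one — so 645 is tight.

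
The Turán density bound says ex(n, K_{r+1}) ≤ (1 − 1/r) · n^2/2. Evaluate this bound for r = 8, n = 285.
Turán density bound = (7/8) · 285^2/2 = 568575/16 ≈ 35535.9375

Turán's theorem: ex(n, K_{r+1}) is achieved by the complete r-partite Turán graph T(n, r) with parts as balanced as possible, and is at most (1 − 1/r) · n^2/2. For r = 8, n = 285: the density bound is (7/8) · 81225/2 = 568575/16 ≈ 35535.9375. The integer-valued extremum is e(T(285, 8)) = 35535, which is strictly less than the density bound 568575/16 since 8 ∤ 285 (the parts of T(285, 8) cannot all be equal).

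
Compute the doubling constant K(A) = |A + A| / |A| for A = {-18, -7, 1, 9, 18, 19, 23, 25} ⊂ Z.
K = |A + A| / |A| = 34/8 = 17/4

Enumerate A + A = {a + b : a, b ∈ A}. With |A| = 8, there are |A|^2 = 64 ordered sum pairs; collecting distinct values, A + A = {-36, -25, -17, -14, -9, -6, 0, 1, 2, 5, 7, 10, 11, 12, 16, 18, 19, 20, 24, 26, 27, 28, 32, 34, 36, 37, 38, 41, 42, 43, 44, 46, 48, 50}, so |A + A| = 34. Thus K = 34/8 = 17/4. For comparison, the minimum possible |A + A| over all 8-element sets is 2·8 − 1 = 15 (so min K = 15/8), attained only by arithmetic progressions.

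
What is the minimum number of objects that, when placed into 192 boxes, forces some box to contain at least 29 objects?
n = (29 − 1)·192 + 1 = 5377

By the generalised pigeonhole principle, to guarantee some box contains ≥ r objects we need more than (r − 1) · k objects total. Threshold: n = (r − 1) · k + 1. With r = 29 and k = 192: n = 28 · 192 + 1 = 5376 + 1 = 5377. For n = 5376 = 28 · 192, we can put exactly 28 objects in every box, avoiding 29 in any single one — so 5377 is tight.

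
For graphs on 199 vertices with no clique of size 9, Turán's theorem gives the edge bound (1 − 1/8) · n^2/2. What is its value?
Turán density bound = (7/8) · 199^2/2 = 277207/16 ≈ 17325.4375

Turán's theorem: ex(n, K_{r+1}) is achieved by the complete r-partite Turán graph T(n, r) with parts as balanced as possible, and is at most (1 − 1/r) · n^2/2. For r = 8, n = 199: the density bound is (7/8) · 39601/2 = 277207/16 ≈ 17325.4375. The integer-valued extremum is e(T(199, 8)) = 17325, which is strictly less than the density bound 277207/16 since 8 ∤ 199 (the parts of T(199, 8) cannot all be equal).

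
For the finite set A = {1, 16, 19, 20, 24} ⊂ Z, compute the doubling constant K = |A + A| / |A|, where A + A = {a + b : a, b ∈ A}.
K = |A + A| / |A| = 14/5

Enumerate A + A = {a + b : a, b ∈ A}. With |A| = 5, there are |A|^2 = 25 ordered sum pairs; collecting distinct values, A + A = {2, 17, 20, 21, 25, 32, 35, 36, 38, 39, 40, 43, 44, 48}, so |A + A| = 14. Thus K = 14/5. For comparison, the minimum possible |A + A| over all 5-element sets is 2·5 − 1 = 9 (so min K = 9/5), attained only by arithmetic progressions.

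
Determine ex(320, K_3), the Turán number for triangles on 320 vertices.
ex(320, K_3) = ⌊320^2/4⌋ = 25600

Mantel (1907): a triangle-free graph on n vertices has at most ⌊n^2/4⌋ edges, with equality for the complete bipartite graph K_{⌊n/2⌋, ⌈n/2⌉}. For n = 320: ⌊320^2/4⌋ = ⌊102400/4⌋ = 25600. The extremal graph is K_{160, 160}, which has 160·160 = 25600 edges.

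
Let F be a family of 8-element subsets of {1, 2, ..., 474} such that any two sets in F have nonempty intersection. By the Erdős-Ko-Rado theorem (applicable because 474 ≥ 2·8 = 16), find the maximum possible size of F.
max |F| = C(473, 7) = 1005140898156252

Erdős-Ko-Rado (1961): when n ≥ 2k, max |F| = C(n−1, k−1). The bound is attained by the star {A : i ∈ A} for any fixed i ∈ [n]. Here C(474−1, 8−1) = C(473, 7) = 1005140898156252.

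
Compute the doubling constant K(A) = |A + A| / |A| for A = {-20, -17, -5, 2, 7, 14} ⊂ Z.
K = |A + A| / |A| = 18/6 = 3

Enumerate A + A = {a + b : a, b ∈ A}. With |A| = 6, there are |A|^2 = 36 ordered sum pairs; collecting distinct values, A + A = {-40, -37, -34, -25, -22, -18, -15, -13, -10, -6, -3, 2, 4, 9, 14, 16, 21, 28}, so |A + A| = 18. Thus K = 18/6 = 3. For comparison, the minimum possible |A + A| over all 6-element sets is 2·6 − 1 = 11 (so min K = 11/6), attained only by arithmetic progressions.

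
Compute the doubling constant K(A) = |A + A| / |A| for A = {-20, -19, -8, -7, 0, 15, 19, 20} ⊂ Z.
K = |A + A| / |A| = 32/8 = 4

Enumerate A + A = {a + b : a, b ∈ A}. With |A| = 8, there are |A|^2 = 64 ordered sum pairs; collecting distinct values, A + A = {-40, -39, -38, -28, -27, -26, -20, -19, -16, -15, -14, -8, -7, -5, -4, -1, 0, 1, 7, 8, 11, 12, 13, 15, 19, 20, 30, 34, 35, 38, 39, 40}, so |A + A| = 32. Thus K = 32/8 = 4. For comparison, the minimum possible |A + A| over all 8-element sets is 2·8 − 1 = 15 (so min K = 15/8), attained only by arithmetic progressions.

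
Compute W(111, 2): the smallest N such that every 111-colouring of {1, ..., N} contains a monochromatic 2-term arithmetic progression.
W(111, 2) = 111 + 1 = 112

A 2-term AP is any pair of integers, so a monochromatic 2-AP exists iff some colour is used at least twice. With 111 colours, the colouring i ↦ i on {1, ..., 111} uses each colour once, avoiding any monochromatic pair, so W(111, 2) > 111. For {1, ..., 112}, pigeonhole forces two integers of the same colour, which form a monochromatic 2-AP. Hence W(111, 2) = 112.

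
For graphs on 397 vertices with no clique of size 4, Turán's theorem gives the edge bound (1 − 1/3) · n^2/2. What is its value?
Turán density bound = (2/3) · 397^2/2 = 157609/3 ≈ 52536.3333

Turán's theorem: ex(n, K_{r+1}) is achieved by the complete r-partite Turán graph T(n, r) with parts as balanced as possible, and is at most (1 − 1/r) · n^2/2. For r = 3, n = 397: the density bound is (2/3) · 157609/2 = 157609/3 ≈ 52536.3333. The integer-valued extremum is e(T(397, 3)) = 52536, which is strictly less than the density bound 157609/3 since 3 ∤ 397 (the parts of T(397, 3) cannot all be equal).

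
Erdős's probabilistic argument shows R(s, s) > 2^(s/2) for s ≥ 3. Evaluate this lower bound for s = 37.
2^(37/2) = 370727.6001; so R(37, 37) > 370727.6001

Colour each edge of K_n uniformly at random with red/blue. The expected number of monochromatic K_37 is C(n, 37) · 2 · 2^(−C(37,2)). If C(n, 37) · 2^(1 − C(37,2)) < 1, then with positive probability no monochromatic K_37 exists, so R(37, 37) > n. The standard estimate C(n, 37) ≤ n^37/37! shows this inequality holds whenever n ≤ 2^(37/2) (since 37! · 2^(C(37,2) − 1) > 2^(37^2/2) ≥ n^37). Hence R(37, 37) > 2^(37/2) = 370727.6001.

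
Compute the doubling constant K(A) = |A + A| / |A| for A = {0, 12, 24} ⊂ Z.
K = |A + A| / |A| = 5/3

Enumerate A + A = {a + b : a, b ∈ A}. With |A| = 3, there are |A|^2 = 9 ordered sum pairs; collecting distinct values, A + A = {0, 12, 24, 36, 48}, so |A + A| = 5. Thus K = 5/3. Here |A + A| = 2|A| − 1 = 5, the minimum possible — so K = 5/3 is minimal, which holds iff A is an arithmetic progression.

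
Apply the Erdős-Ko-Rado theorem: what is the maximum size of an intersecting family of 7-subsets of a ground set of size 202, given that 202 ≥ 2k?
max |F| = C(201, 6) = 84944276340

Erdős-Ko-Rado (1961): when n ≥ 2k, max |F| = C(n−1, k−1). The bound is attained by the star {A : i ∈ A} for any fixed i ∈ [n]. Here C(202−1, 7−1) = C(201, 6) = 84944276340.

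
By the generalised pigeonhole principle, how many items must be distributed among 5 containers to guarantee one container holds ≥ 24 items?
n = (24 − 1)·5 + 1 = 116

By the generalised pigeonhole principle, to guarantee some box contains ≥ r objects we need more than (r − 1) · k objects total. Threshold: n = (r − 1) · k + 1. With r = 24 and k = 5: n = 23 · 5 + 1 = 115 + 1 = 116. For n = 115 = 23 · 5, we can put exactly 23 objects in every box, avoiding 24 in any single one — so 116 is tight.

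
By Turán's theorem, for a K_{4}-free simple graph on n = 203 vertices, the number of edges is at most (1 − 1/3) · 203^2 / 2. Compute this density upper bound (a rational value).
Turán density bound = (2/3) · 203^2/2 = 41209/3 ≈ 13736.3333

Turán's theorem: ex(n, K_{r+1}) is achieved by the complete r-partite Turán graph T(n, r) with parts as balanced as possible, and is at most (1 − 1/r) · n^2/2. For r = 3, n = 203: the density bound is (2/3) · 41209/2 = 41209/3 ≈ 13736.3333. The integer-valued extremum is e(T(203, 3)) = 13736, which is strictly less than the density bound 41209/3 since 3 ∤ 203 (the parts of T(203, 3) cannot all be equal).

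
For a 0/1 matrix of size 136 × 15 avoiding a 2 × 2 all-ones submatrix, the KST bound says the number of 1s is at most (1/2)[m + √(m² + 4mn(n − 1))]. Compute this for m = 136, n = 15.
z(136, 15; 2, 2) ≤ (1/2)[136 + √(136² + 4·136·15·14)] = (1/2)[136 + √132736] = 250.1648

Kővári–Sós–Turán: let r_1, ..., r_136 be the row sums and z = Σ r_i the total number of 1s. Each pair of columns can share at most one row with both entries 1 (else a 2×2 all-ones block appears), so Σ_i C(r_i, 2) ≤ C(15, 2) = 105. By convexity Σ_i C(r_i, 2) ≥ 136·C(z/136, 2) = z(z − 136)/(2·136), giving z² − 136z − 136·15·14 ≤ 0 and hence z ≤ (1/2)[136 + √(18496 + 4·28560)] = (1/2)[136 + √132736] ≈ (1/2)(136 + 364.3295) = 250.1648.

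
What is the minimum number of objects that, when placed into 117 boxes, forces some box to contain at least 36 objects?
n = (36 − 1)·117 + 1 = 4096

By the generalised pigeonhole principle, to guarantee some box contains ≥ r objects we need more than (r − 1) · k objects total. Threshold: n = (r − 1) · k + 1. With r = 36 and k = 117: n = 35 · 117 + 1 = 4095 + 1 = 4096. For n = 4095 = 35 · 117, we can put exactly 35 objects in every box, avoiding 36 in any single one — so 4096 is tight.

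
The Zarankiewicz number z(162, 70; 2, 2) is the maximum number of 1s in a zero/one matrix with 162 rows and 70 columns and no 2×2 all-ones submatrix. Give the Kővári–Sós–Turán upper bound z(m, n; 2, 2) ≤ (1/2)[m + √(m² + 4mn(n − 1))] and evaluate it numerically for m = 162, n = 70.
z(162, 70; 2, 2) ≤ (1/2)[162 + √(162² + 4·162·70·69)] = (1/2)[162 + √3156084] = 969.2685

Kővári–Sós–Turán: let r_1, ..., r_162 be the row sums and z = Σ r_i the total number of 1s. Each pair of columns can share at most one row with both entries 1 (else a 2×2 all-ones block appears), so Σ_i C(r_i, 2) ≤ C(70, 2) = 2415. By convexity Σ_i C(r_i, 2) ≥ 162·C(z/162, 2) = z(z − 162)/(2·162), giving z² − 162z − 162·70·69 ≤ 0 and hence z ≤ (1/2)[162 + √(26244 + 4·782460)] = (1/2)[162 + √3156084] ≈ (1/2)(162 + 1776.5371) = 969.2685.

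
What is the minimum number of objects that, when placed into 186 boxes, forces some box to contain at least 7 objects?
n = (7 − 1)·186 + 1 = 1117

By the generalised pigeonhole principle, to guarantee some box contains ≥ r objects we need more than (r − 1) · k objects total. Threshold: n = (r − 1) · k + 1. With r = 7 and k = 186: n = 6 · 186 + 1 = 1116 + 1 = 1117. For n = 1116 = 6 · 186, we can put exactly 6 objects in every box, avoiding 7 in any single one — so 1117 is tight.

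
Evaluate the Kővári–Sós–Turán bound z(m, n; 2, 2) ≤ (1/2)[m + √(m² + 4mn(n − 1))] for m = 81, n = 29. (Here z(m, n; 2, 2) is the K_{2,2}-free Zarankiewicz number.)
z(81, 29; 2, 2) ≤ (1/2)[81 + √(81² + 4·81·29·28)] = (1/2)[81 + √269649] = 300.1387

Kővári–Sós–Turán: let r_1, ..., r_81 be the row sums and z = Σ r_i the total number of 1s. Each pair of columns can share at most one row with both entries 1 (else a 2×2 all-ones block appears), so Σ_i C(r_i, 2) ≤ C(29, 2) = 406. By convexity Σ_i C(r_i, 2) ≥ 81·C(z/81, 2) = z(z − 81)/(2·81), giving z² − 81z − 81·29·28 ≤ 0 and hence z ≤ (1/2)[81 + √(6561 + 4·65772)] = (1/2)[81 + √269649] ≈ (1/2)(81 + 519.2774) = 300.1387.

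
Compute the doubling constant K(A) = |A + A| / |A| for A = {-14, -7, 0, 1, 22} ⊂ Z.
K = |A + A| / |A| = 14/5

Enumerate A + A = {a + b : a, b ∈ A}. With |A| = 5, there are |A|^2 = 25 ordered sum pairs; collecting distinct values, A + A = {-28, -21, -14, -13, -7, -6, 0, 1, 2, 8, 15, 22, 23, 44}, so |A + A| = 14. Thus K = 14/5. For comparison, the minimum possible |A + A| over all 5-element sets is 2·5 − 1 = 9 (so min K = 9/5), attained only by arithmetic progressions.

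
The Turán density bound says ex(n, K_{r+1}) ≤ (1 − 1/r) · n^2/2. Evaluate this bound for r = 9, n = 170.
Turán density bound = (8/9) · 170^2/2 = 115600/9 ≈ 12844.4444

Turán's theorem: ex(n, K_{r+1}) is achieved by the complete r-partite Turán graph T(n, r) with parts as balanced as possible, and is at most (1 − 1/r) · n^2/2. For r = 9, n = 170: the density bound is (8/9) · 28900/2 = 115600/9 ≈ 12844.4444. The integer-valued extremum is e(T(170, 9)) = 12844, which is strictly less than the density bound 115600/9 since 9 ∤ 170 (the parts of T(170, 9) cannot all be equal).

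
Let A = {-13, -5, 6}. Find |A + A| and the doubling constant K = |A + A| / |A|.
K = |A + A| / |A| = 6/3 = 2

Enumerate A + A = {a + b : a, b ∈ A}. With |A| = 3, there are |A|^2 = 9 ordered sum pairs; collecting distinct values, A + A = {-26, -18, -10, -7, 1, 12}, so |A + A| = 6. Thus K = 6/3 = 2. For comparison, the minimum possible |A + A| over all 3-element sets is 2·3 − 1 = 5 (so min K = 5/3), attained only by arithmetic progressions.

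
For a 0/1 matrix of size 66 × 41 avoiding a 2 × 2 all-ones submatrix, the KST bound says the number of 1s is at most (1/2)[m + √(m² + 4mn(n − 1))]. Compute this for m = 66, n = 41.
z(66, 41; 2, 2) ≤ (1/2)[66 + √(66² + 4·66·41·40)] = (1/2)[66 + √437316] = 363.6494

Kővári–Sós–Turán: let r_1, ..., r_66 be the row sums and z = Σ r_i the total number of 1s. Each pair of columns can share at most one row with both entries 1 (else a 2×2 all-ones block appears), so Σ_i C(r_i, 2) ≤ C(41, 2) = 820. By convexity Σ_i C(r_i, 2) ≥ 66·C(z/66, 2) = z(z − 66)/(2·66), giving z² − 66z − 66·41·40 ≤ 0 and hence z ≤ (1/2)[66 + √(4356 + 4·108240)] = (1/2)[66 + √437316] ≈ (1/2)(66 + 661.2987) = 363.6494.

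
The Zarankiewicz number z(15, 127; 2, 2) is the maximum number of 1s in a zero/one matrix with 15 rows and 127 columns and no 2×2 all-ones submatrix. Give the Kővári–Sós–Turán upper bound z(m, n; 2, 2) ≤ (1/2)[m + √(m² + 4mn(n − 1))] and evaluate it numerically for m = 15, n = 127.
z(15, 127; 2, 2) ≤ (1/2)[15 + √(15² + 4·15·127·126)] = (1/2)[15 + √960345] = 497.486

Kővári–Sós–Turán: let r_1, ..., r_15 be the row sums and z = Σ r_i the total number of 1s. Each pair of columns can share at most one row with both entries 1 (else a 2×2 all-ones block appears), so Σ_i C(r_i, 2) ≤ C(127, 2) = 8001. By convexity Σ_i C(r_i, 2) ≥ 15·C(z/15, 2) = z(z − 15)/(2·15), giving z² − 15z − 15·127·126 ≤ 0 and hence z ≤ (1/2)[15 + √(225 + 4·240030)] = (1/2)[15 + √960345] ≈ (1/2)(15 + 979.9719) = 497.486.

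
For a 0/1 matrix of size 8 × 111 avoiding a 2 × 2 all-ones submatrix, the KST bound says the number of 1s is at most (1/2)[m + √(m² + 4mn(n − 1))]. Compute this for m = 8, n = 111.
z(8, 111; 2, 2) ≤ (1/2)[8 + √(8² + 4·8·111·110)] = (1/2)[8 + √390784] = 316.5636

Kővári–Sós–Turán: let r_1, ..., r_8 be the row sums and z = Σ r_i the total number of 1s. Each pair of columns can share at most one row with both entries 1 (else a 2×2 all-ones block appears), so Σ_i C(r_i, 2) ≤ C(111, 2) = 6105. By convexity Σ_i C(r_i, 2) ≥ 8·C(z/8, 2) = z(z − 8)/(2·8), giving z² − 8z − 8·111·110 ≤ 0 and hence z ≤ (1/2)[8 + √(64 + 4·97680)] = (1/2)[8 + √390784] ≈ (1/2)(8 + 625.1272) = 316.5636.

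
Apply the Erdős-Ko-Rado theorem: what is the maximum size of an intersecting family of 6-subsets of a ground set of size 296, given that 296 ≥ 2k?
max |F| = C(295, 5) = 17994159309

The Erdős-Ko-Rado theorem states: for n ≥ 2k, an intersecting family of k-subsets of an n-element set has size at most C(n − 1, k − 1), with equality for 'star' families {A ⊆ [n] : |A| = k, i ∈ A} (fix an element i). For n = 296, k = 6: C(295, 5) = 17994159309.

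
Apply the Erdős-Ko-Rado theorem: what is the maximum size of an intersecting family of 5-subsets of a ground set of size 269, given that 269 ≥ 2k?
max |F| = C(268, 4) = 210165935

The Erdős-Ko-Rado theorem states: for n ≥ 2k, an intersecting family of k-subsets of an n-element set has size at most C(n − 1, k − 1), with equality for 'star' families {A ⊆ [n] : |A| = k, i ∈ A} (fix an element i). For n = 269, k = 5: C(268, 4) = 210165935.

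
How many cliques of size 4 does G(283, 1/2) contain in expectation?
E[# K_4] = C(283, 4) · (1/2)^C(4, 2) = 261630670 / 2^6 = 130815335/32 = 4087979.21875

For each 4-subset S of vertices (there are C(283, 4) = 261630670 such S), let X_S = 1 if S induces a K_4 (all C(4, 2) = 6 edges present). Then P(X_S = 1) = (1/2)^6 = 1/64. By linearity of expectation, E[# K_4] = C(283, 4) · (1/2)^6 = 261630670 / 64 = 130815335/32 = 4087979.21875.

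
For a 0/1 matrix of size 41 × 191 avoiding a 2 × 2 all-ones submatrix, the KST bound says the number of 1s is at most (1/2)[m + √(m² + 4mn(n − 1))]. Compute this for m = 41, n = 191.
z(41, 191; 2, 2) ≤ (1/2)[41 + √(41² + 4·41·191·190)] = (1/2)[41 + √5953241] = 1240.4632

Kővári–Sós–Turán: let r_1, ..., r_41 be the row sums and z = Σ r_i the total number of 1s. Each pair of columns can share at most one row with both entries 1 (else a 2×2 all-ones block appears), so Σ_i C(r_i, 2) ≤ C(191, 2) = 18145. By convexity Σ_i C(r_i, 2) ≥ 41·C(z/41, 2) = z(z − 41)/(2·41), giving z² − 41z − 41·191·190 ≤ 0 and hence z ≤ (1/2)[41 + √(1681 + 4·1487890)] = (1/2)[41 + √5953241] ≈ (1/2)(41 + 2439.9264) = 1240.4632.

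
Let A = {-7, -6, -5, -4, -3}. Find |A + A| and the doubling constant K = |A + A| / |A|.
K = |A + A| / |A| = 9/5

Enumerate A + A = {a + b : a, b ∈ A}. With |A| = 5, there are |A|^2 = 25 ordered sum pairs; collecting distinct values, A + A = {-14, -13, -12, -11, -10, -9, -8, -7, -6}, so |A + A| = 9. Thus K = 9/5. Here |A + A| = 2|A| − 1 = 9, the minimum possible — so K = 9/5 is minimal, which holds iff A is an arithmetic progression.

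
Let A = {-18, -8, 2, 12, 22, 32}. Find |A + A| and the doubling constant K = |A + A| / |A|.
K = |A + A| / |A| = 11/6

Enumerate A + A = {a + b : a, b ∈ A}. With |A| = 6, there are |A|^2 = 36 ordered sum pairs; collecting distinct values, A + A = {-36, -26, -16, -6, 4, 14, 24, 34, 44, 54, 64}, so |A + A| = 11. Thus K = 11/6. Here |A + A| = 2|A| − 1 = 11, the minimum possible — so K = 11/6 is minimal, which holds iff A is an arithmetic progression.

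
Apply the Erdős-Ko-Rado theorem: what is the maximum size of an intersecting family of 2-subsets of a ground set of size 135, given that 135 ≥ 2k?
max |F| = C(134, 1) = 134

The Erdős-Ko-Rado theorem states: for n ≥ 2k, an intersecting family of k-subsets of an n-element set has size at most C(n − 1, k − 1), with equality for 'star' families {A ⊆ [n] : |A| = k, i ∈ A} (fix an element i). For n = 135, k = 2: C(134, 1) = 134.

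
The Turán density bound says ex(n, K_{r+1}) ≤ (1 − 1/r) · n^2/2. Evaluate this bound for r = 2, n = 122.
Turán density bound = (1/2) · 122^2/2 = 3721

Turán's theorem: ex(n, K_{r+1}) is achieved by the complete r-partite Turán graph T(n, r) with parts as balanced as possible, and is at most (1 − 1/r) · n^2/2. For r = 2, n = 122: the density bound is (1/2) · 14884/2 = 3721. Since 2 ∣ 122, the Turán graph T(122, 2) has parts of equal size 61, and its edge count e(T(122, 2)) = 3721 attains the density bound exactly.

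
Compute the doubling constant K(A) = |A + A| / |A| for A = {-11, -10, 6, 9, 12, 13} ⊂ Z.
K = |A + A| / |A| = 19/6

Enumerate A + A = {a + b : a, b ∈ A}. With |A| = 6, there are |A|^2 = 36 ordered sum pairs; collecting distinct values, A + A = {-22, -21, -20, -5, -4, -2, -1, 1, 2, 3, 12, 15, 18, 19, 21, 22, 24, 25, 26}, so |A + A| = 19. Thus K = 19/6. For comparison, the minimum possible |A + A| over all 6-element sets is 2·6 − 1 = 11 (so min K = 11/6), attained only by arithmetic progressions.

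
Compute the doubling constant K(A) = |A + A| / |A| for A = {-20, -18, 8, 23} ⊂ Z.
K = |A + A| / |A| = 10/4 = 5/2

Enumerate A + A = {a + b : a, b ∈ A}. With |A| = 4, there are |A|^2 = 16 ordered sum pairs; collecting distinct values, A + A = {-40, -38, -36, -12, -10, 3, 5, 16, 31, 46}, so |A + A| = 10. Thus K = 10/4 = 5/2. For comparison, the minimum possible |A + A| over all 4-element sets is 2·4 − 1 = 7 (so min K = 7/4), attained only by arithmetic progressions.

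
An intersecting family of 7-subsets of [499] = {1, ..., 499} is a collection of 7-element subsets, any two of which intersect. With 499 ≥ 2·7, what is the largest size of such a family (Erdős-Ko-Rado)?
max |F| = C(498, 6) = 20554834231932

The Erdős-Ko-Rado theorem states: for n ≥ 2k, an intersecting family of k-subsets of an n-element set has size at most C(n − 1, k − 1), with equality for 'star' families {A ⊆ [n] : |A| = k, i ∈ A} (fix an element i). For n = 499, k = 7: C(498, 6) = 20554834231932.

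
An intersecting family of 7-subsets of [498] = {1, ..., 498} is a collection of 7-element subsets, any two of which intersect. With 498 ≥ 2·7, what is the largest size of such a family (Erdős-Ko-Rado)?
max |F| = C(497, 6) = 20307185626728

The Erdős-Ko-Rado theorem states: for n ≥ 2k, an intersecting family of k-subsets of an n-element set has size at most C(n − 1, k − 1), with equality for 'star' families {A ⊆ [n] : |A| = k, i ∈ A} (fix an element i). For n = 498, k = 7: C(497, 6) = 20307185626728.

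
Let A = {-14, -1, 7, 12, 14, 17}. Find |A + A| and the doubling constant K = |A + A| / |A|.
K = |A + A| / |A| = 19/6

Enumerate A + A = {a + b : a, b ∈ A}. With |A| = 6, there are |A|^2 = 36 ordered sum pairs; collecting distinct values, A + A = {-28, -15, -7, -2, 0, 3, 6, 11, 13, 14, 16, 19, 21, 24, 26, 28, 29, 31, 34}, so |A + A| = 19. Thus K = 19/6. For comparison, the minimum possible |A + A| over all 6-element sets is 2·6 − 1 = 11 (so min K = 11/6), attained only by arithmetic progressions.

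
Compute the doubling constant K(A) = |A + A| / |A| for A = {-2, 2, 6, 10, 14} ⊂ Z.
K = |A + A| / |A| = 9/5

Enumerate A + A = {a + b : a, b ∈ A}. With |A| = 5, there are |A|^2 = 25 ordered sum pairs; collecting distinct values, A + A = {-4, 0, 4, 8, 12, 16, 20, 24, 28}, so |A + A| = 9. Thus K = 9/5. Here |A + A| = 2|A| − 1 = 9, the minimum possible — so K = 9/5 is minimal, which holds iff A is an arithmetic progression.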